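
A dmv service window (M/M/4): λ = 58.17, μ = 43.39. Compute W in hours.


a = 1.3406; ρ = 0.3352; P₀ = 0.260193
Lq = P₀·a^c·ρ/(c!(1−ρ)²) = 0.02655
Wq = Lq/λ = 0.02655/58.17 = 0.0004565 hr
W = Wq + 1/μ = 0.0004565 + 0.02305 = 0.02350 hr

Final: 0.02350 hr


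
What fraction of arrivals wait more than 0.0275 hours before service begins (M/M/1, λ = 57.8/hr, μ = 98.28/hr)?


ρ = 57.8/98.28 = 0.5881
P(Wq > t) = ρ·e^{−(μ−λ)t} = 0.5881·e^{−1.1132}
= 0.5881·0.328506 = 0.193200

Final: 0.193200


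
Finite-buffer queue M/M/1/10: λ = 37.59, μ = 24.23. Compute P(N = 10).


ρ = λ/μ = 37.59/24.23 = 1.5514
P_K = (1−ρ)ρ^K/(1−ρ^(K+1)) = (-0.5514·80.758662)/(1 − 125.287582)
= -44.528920/-124.287582 = 0.358273

Final: 0.358273


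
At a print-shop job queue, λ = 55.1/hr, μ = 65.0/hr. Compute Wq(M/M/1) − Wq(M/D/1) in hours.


ρ = 55.1/65.0 = 0.8477
Wq(M/M/1) = ρ/(μ−λ) = 0.8477/9.90 = 0.08563 hr
Wq(M/D/1) = ρ/(2(μ−λ)) = 0.04281 hr
Savings = 0.08563 − 0.04281 = 0.04281 hr

Final: 0.04281 hr


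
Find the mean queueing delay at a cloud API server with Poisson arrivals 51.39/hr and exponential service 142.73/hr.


ρ = 51.39/142.73 = 0.3601
Wq = ρ/(μ−λ) = 0.3601/(142.73 − 51.39) = 0.3601/91.34 = 0.003942 hr

Final: 0.003942 hr


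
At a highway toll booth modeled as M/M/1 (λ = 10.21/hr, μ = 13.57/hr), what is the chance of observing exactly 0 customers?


ρ = 10.21/13.57 = 0.7524
P_n = (1−ρ)·ρ^n = (1 − 0.7524)·0.7524^0 = 0.2476·1.000000 = 0.247605

Final: 0.247605


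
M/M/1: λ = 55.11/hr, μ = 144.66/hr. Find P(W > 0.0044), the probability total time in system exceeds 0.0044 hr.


W ~ Exponential(μ−λ) for M/M/1.
μ − λ = 144.66 − 55.11 = 89.5500
P(W > t) = e^{−(μ−λ)t} = e^{−0.3940} = 0.674341

Final: 0.674341


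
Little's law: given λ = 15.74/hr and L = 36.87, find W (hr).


W = L/λ = 36.87/15.74 = 2.3424 hr

Final: 2.3424 hr


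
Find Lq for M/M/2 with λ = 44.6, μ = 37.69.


a = λ/μ = 1.1833; ρ = a/2 = 0.5917
P₀ = 0.256543
Lq = P₀·a^c·ρ / (c!·(1−ρ)²) = 0.256543·1.40029·0.5917/(2·0.16673)
= 0.63738

Final: 0.63738


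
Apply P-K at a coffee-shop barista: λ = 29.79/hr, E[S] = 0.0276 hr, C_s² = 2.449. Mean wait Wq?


ρ = λ·E[S] = 29.79·0.0276 = 0.8222
E[S²] = E[S]²(1+C_s²) = 0.0276²·(1+2.449) = 0.002627
Wq = λ·E[S²]/(2(1−ρ)) = 29.79·0.002627/(2·0.1778) = 0.22010 hr

Final: 0.22010 hr


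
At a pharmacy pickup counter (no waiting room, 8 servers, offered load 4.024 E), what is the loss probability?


B(c,a) = (a^c/c!) / Σ_{k=0}^{c} a^k/k!
a^8/8! = 1.705074
Σ terms (k=0..8): 1.00000 + 4.02400 + 8.09629 + 10.85982 + 10.92498 + 8.79242 + 5.89679 + 3.38981 + 1.70507 = 54.689182
B = 1.705074/54.689182 = 0.031178

Final: 0.031178


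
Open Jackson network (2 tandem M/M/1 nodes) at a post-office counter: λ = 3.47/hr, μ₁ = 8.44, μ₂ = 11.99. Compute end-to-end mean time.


Each node sees arrival rate λ = 3.47/hr (tandem ⇒ throughput preserved).
W₁ = 1/(μ₁−λ) = 1/(8.44−3.47) = 0.20121 hr
W₂ = 1/(μ₂−λ) = 1/(11.99−3.47) = 0.11737 hr
W_total = W₁ + W₂ = 0.20121 + 0.11737 = 0.31858 hr

Final: 0.31858 hr


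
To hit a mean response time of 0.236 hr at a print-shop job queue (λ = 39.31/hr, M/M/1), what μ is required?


W = 1/(μ−λ) ⇒ μ − λ = 1/W = 1/0.236 = 4.2373
μ = λ + 1/W = 39.31 + 4.2373 = 43.5473 per hr

Final: 43.5473 /hr


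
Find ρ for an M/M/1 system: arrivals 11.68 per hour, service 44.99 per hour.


ρ = λ/μ = 11.68/44.99 = 0.2596

Final: 0.2596


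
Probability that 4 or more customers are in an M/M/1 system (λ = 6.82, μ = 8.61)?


ρ = 6.82/8.61 = 0.7921
P(N ≥ n) = ρ^n = 0.7921^4 = 0.393663

Final: 0.393663


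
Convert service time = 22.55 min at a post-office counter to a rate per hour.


μ = 1/(service time) in consistent units.
1 hour = 60 min, so μ = 60/22.55 = 2.6608 per hour

Final: 2.6608 /hr


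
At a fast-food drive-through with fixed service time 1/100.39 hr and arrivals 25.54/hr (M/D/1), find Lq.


ρ = 25.54/100.39 = 0.2544
M/D/1: Lq = ρ²/(2(1−ρ)) = 0.06472/(2·0.7456) = 0.04340

Final: 0.04340


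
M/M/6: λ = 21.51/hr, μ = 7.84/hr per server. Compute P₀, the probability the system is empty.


a = λ/μ = 21.51/7.84 = 2.7436; ρ = a/c = 0.4573
Σ_{k=0}^{5} a^k/k! (terms k=0..5) = 1.00000 + 2.74362 + 3.76373 + 3.44209 + 2.36095 + 1.29551 = 14.60590
Tail: a^6/(6!(1−ρ)) = 426.52657/(720·0.5427) = 1.09152
P₀ = 1/(14.60590 + 1.09152) = 1/15.69741 = 0.063705

Final: 0.063705


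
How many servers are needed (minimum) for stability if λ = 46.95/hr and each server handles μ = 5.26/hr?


Stability requires cμ > λ ⇔ c > λ/μ.
λ/μ = 46.95/5.26 = 8.9259
Minimum integer c = ⌊8.9259⌋ + 1 = 9
Check: 9·5.26 = 47.34 > 46.95, while 8·5.26 = 42.08 ≤ 46.95

Final: 9 servers


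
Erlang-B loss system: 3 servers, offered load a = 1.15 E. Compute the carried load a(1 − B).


B(3,1.15) = 0.082709 (Erlang-B)
Carried load = a(1 − B) = 1.15·(1 − 0.082709) = 1.15·0.917291 = 1.0549 E

Final: 1.0549 Erlangs


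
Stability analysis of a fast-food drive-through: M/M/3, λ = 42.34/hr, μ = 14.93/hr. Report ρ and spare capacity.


Total capacity cμ = 3·14.93 = 44.79/hr
ρ = λ/(cμ) = 42.34/44.79 = 0.9453
Stable ⇔ ρ < 1: YES
Spare capacity = cμ − λ = 44.79 − 42.34 = 2.45/hr

Final: ρ = 0.9453; stable; margin = 2.45/hr


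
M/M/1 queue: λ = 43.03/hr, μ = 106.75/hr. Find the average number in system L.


ρ = λ/μ = 43.03/106.75 = 0.4031
L = ρ/(1−ρ) = 0.4031/(1 − 0.4031) = 0.4031/0.5969 = 0.6753

Final: 0.6753


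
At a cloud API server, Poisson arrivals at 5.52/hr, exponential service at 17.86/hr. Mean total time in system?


W = 1/(μ−λ) = 1/(17.86 − 5.52) = 1/12.34 = 0.08104 hr

Final: 0.08104 hr


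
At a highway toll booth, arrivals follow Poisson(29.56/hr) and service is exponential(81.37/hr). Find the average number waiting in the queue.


ρ = 29.56/81.37 = 0.3633
Lq = ρ²/(1−ρ) = 0.1320/0.6367 = 0.2073

Final: 0.2073


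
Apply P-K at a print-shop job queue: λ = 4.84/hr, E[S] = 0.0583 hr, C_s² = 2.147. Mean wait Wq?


ρ = λ·E[S] = 4.84·0.0583 = 0.2822
E[S²] = E[S]²(1+C_s²) = 0.0583²·(1+2.147) = 0.010696
Wq = λ·E[S²]/(2(1−ρ)) = 4.84·0.010696/(2·0.7178) = 0.03606 hr

Final: 0.03606 hr


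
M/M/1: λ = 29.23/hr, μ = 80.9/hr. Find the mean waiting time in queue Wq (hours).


ρ = 29.23/80.9 = 0.3613
Wq = ρ/(μ−λ) = 0.3613/(80.9 − 29.23) = 0.3613/51.67 = 0.006993 hr

Final: 0.006993 hr


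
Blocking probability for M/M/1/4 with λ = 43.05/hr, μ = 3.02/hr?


ρ = λ/μ = 43.05/3.02 = 14.2550
P_K = (1−ρ)ρ^K/(1−ρ^(K+1)) = (-13.2550·41291.898519)/(1 − 588614.646112)
= -547322.747593/-588613.646112 = 0.929851

Final: 0.929851


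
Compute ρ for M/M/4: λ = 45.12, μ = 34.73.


ρ = λ/(cμ) = 45.12/(4·34.73) = 45.12/138.92 = 0.3248

Final: 0.3248


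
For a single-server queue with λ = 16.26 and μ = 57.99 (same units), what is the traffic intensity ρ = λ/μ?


ρ = λ/μ = 16.26/57.99 = 0.2804

Final: 0.2804


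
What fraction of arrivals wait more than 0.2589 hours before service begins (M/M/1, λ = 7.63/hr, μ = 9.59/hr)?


ρ = 7.63/9.59 = 0.7956
P(Wq > t) = ρ·e^{−(μ−λ)t} = 0.7956·e^{−0.5074}
= 0.7956·0.602032 = 0.478989

Final: 0.478989


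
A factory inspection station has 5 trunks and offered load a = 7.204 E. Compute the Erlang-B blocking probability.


B(c,a) = (a^c/c!) / Σ_{k=0}^{c} a^k/k!
a^5/5! = 161.691532
Σ terms (k=0..5): 1.00000 + 7.20400 + 25.94881 + 62.31174 + 112.22344 + 161.69153 = 370.379517
B = 161.691532/370.379517 = 0.436556

Final: 0.436556


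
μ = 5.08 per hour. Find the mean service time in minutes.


Mean service time = 1/μ = 1/5.08 hour = 0.19685 hour
In minutes: 0.19685 × 60 = 11.8110 min

Final: 11.8110 min


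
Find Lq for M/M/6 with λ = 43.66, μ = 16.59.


a = λ/μ = 2.6317; ρ = a/6 = 0.4386
P₀ = 0.071403
Lq = P₀·a^c·ρ / (c!·(1−ρ)²) = 0.071403·332.21870·0.4386/(720·0.31515)
= 0.04585

Final: 0.04585


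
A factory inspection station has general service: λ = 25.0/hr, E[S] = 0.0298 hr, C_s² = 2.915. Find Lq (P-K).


ρ = λ·E[S] = 25.0·0.0298 = 0.7450
Lq = ρ²(1+C_s²)/(2(1−ρ)) = 0.5550·(1+2.915)/(2·0.2550)
= 0.5550·3.9150/0.5100 = 4.26063

Final: 4.26063


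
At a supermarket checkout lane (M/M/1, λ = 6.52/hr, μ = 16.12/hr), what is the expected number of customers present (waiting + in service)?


ρ = λ/μ = 6.52/16.12 = 0.4045
L = ρ/(1−ρ) = 0.4045/(1 − 0.4045) = 0.4045/0.5955 = 0.6792

Final: 0.6792


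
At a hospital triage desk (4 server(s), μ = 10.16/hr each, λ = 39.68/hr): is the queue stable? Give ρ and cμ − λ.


Total capacity cμ = 4·10.16 = 40.64/hr
ρ = λ/(cμ) = 39.68/40.64 = 0.9764
Stable ⇔ ρ < 1: YES
Spare capacity = cμ − λ = 40.64 − 39.68 = 0.96/hr

Final: ρ = 0.9764; stable; margin = 0.96/hr


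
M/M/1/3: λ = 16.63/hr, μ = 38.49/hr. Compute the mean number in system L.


ρ = 16.63/38.49 = 0.4321
L = ρ[1 − (K+1)ρ^K + Kρ^(K+1)] / [(1−ρ)(1−ρ^(K+1))]
Numerator: 0.4321·(1 − 4·0.080655 + 3·0.034848) = 0.337838
Denominator: (0.5679)·(0.965152) = 0.548148
L = 0.337838/0.548148 = 0.6163

Final: 0.6163


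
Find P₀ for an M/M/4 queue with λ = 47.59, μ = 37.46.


a = λ/μ = 47.59/37.46 = 1.2704; ρ = a/c = 0.3176
Σ_{k=0}^{3} a^k/k! (terms k=0..3) = 1.00000 + 1.27042 + 0.80699 + 0.34174 = 3.41914
Tail: a^4/(4!(1−ρ)) = 2.60490/(24·0.6824) = 0.15905
P₀ = 1/(3.41914 + 0.15905) = 1/3.57820 = 0.279470

Final: 0.279470


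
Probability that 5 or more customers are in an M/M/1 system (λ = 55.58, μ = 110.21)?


ρ = 55.58/110.21 = 0.5043
P(N ≥ n) = ρ^n = 0.5043^5 = 0.032620

Final: 0.032620


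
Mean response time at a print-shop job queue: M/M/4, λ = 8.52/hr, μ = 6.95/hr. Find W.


a = 1.2259; ρ = 0.3065; P₀ = 0.292393
Lq = P₀·a^c·ρ/(c!(1−ρ)²) = 0.01753
Wq = Lq/λ = 0.01753/8.52 = 0.002058 hr
W = Wq + 1/μ = 0.002058 + 0.14388 = 0.14594 hr

Final: 0.14594 hr


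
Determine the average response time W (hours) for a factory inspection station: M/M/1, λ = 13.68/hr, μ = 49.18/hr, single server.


W = 1/(μ−λ) = 1/(49.18 − 13.68) = 1/35.50 = 0.02817 hr

Final: 0.02817 hr


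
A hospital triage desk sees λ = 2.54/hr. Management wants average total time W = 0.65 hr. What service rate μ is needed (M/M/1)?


W = 1/(μ−λ) ⇒ μ − λ = 1/W = 1/0.65 = 1.5385
μ = λ + 1/W = 2.54 + 1.5385 = 4.0785 per hr

Final: 4.0785 /hr


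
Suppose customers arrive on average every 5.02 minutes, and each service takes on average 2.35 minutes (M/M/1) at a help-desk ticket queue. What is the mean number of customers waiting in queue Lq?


λ = 60/5.02 = 11.9522 /hr
μ = 60/2.35 = 25.5319 /hr
ρ = λ/μ = 11.9522/25.5319 = 0.4681
Lq = ρ²/(1−ρ) = 0.2191/0.5319 = 0.4120

Final: 0.4120


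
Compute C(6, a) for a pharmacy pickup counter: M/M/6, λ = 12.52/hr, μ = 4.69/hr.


a = λ/μ = 2.6695; ρ = a/6 = 0.4449
P₀ = 0.068707 (from M/M/c formula)
C(c,a) = [a^c/(c!(1−ρ))]·P₀ = [361.90028/(720·0.5551)]·0.068707
= 0.90552·0.068707 = 0.062216

Final: 0.062216


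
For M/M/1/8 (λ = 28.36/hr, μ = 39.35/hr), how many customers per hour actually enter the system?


ρ = 0.7207; P_K = (1−ρ)ρ^8/(1−ρ^9) = 0.021456
λ_eff = λ(1 − P_K) = 28.36·(1 − 0.021456) = 28.36·0.978544 = 27.7515 /hr

Final: 27.7515 /hr


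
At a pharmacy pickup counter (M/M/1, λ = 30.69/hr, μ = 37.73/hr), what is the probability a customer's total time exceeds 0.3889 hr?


W ~ Exponential(μ−λ) for M/M/1.
μ − λ = 37.73 − 30.69 = 7.0400
P(W > t) = e^{−(μ−λ)t} = e^{−2.7379} = 0.064709

Final: 0.064709


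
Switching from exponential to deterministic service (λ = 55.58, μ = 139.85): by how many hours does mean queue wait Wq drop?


ρ = 55.58/139.85 = 0.3974
Wq(M/M/1) = ρ/(μ−λ) = 0.3974/84.27 = 0.004716 hr
Wq(M/D/1) = ρ/(2(μ−λ)) = 0.002358 hr
Savings = 0.004716 − 0.002358 = 0.002358 hr

Final: 0.002358 hr


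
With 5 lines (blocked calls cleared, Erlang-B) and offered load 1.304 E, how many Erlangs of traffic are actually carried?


B(5,1.304) = 0.008548 (Erlang-B)
Carried load = a(1 − B) = 1.304·(1 − 0.008548) = 1.304·0.991452 = 1.2929 E

Final: 1.2929 Erlangs


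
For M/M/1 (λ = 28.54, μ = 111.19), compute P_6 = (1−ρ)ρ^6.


ρ = 28.54/111.19 = 0.2567
P_n = (1−ρ)·ρ^n = (1 − 0.2567)·0.2567^6 = 0.7433·0.0002860 = 0.0002126

Final: 0.0002126


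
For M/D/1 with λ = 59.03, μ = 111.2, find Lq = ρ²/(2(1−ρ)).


ρ = 59.03/111.2 = 0.5308
M/D/1: Lq = ρ²/(2(1−ρ)) = 0.2818/(2·0.4692) = 0.30032

Final: 0.30032


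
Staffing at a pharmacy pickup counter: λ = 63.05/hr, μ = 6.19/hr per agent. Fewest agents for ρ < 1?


Stability requires cμ > λ ⇔ c > λ/μ.
λ/μ = 63.05/6.19 = 10.1858
Minimum integer c = ⌊10.1858⌋ + 1 = 11
Check: 11·6.19 = 68.09 > 63.05, while 10·6.19 = 61.90 ≤ 63.05

Final: 11 servers


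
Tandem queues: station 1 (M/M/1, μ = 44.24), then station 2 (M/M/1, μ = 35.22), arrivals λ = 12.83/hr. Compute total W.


Each node sees arrival rate λ = 12.83/hr (tandem ⇒ throughput preserved).
W₁ = 1/(μ₁−λ) = 1/(44.24−12.83) = 0.03184 hr
W₂ = 1/(μ₂−λ) = 1/(35.22−12.83) = 0.04466 hr
W_total = W₁ + W₂ = 0.03184 + 0.04466 = 0.07650 hr

Final: 0.07650 hr


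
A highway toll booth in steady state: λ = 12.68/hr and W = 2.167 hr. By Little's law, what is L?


L = λW = 12.68·2.167 = 27.4776

Final: 27.4776


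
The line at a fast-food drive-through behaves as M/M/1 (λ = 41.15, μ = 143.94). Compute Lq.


ρ = 41.15/143.94 = 0.2859
Lq = ρ²/(1−ρ) = 0.08173/0.7141 = 0.1144

Final: 0.1144


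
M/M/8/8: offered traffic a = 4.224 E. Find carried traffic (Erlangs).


B(8,4.224) = 0.037888 (Erlang-B)
Carried load = a(1 − B) = 4.224·(1 − 0.037888) = 4.224·0.962112 = 4.0640 E

Final: 4.0640 Erlangs


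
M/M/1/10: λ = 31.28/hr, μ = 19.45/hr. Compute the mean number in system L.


ρ = 31.28/19.45 = 1.6082
L = ρ[1 − (K+1)ρ^K + Kρ^(K+1)] / [(1−ρ)(1−ρ^(K+1))]
Numerator: 1.6082·(1 − 11·115.736778 + 10·186.130921) = 947.574372
Denominator: (-0.6082)·(-185.130921) = 112.601480
L = 947.574372/112.601480 = 8.4153

Final: 8.4153


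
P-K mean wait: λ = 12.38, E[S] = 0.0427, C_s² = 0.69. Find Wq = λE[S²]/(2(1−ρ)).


ρ = λ·E[S] = 12.38·0.0427 = 0.5286
E[S²] = E[S]²(1+C_s²) = 0.0427²·(1+0.69) = 0.003081
Wq = λ·E[S²]/(2(1−ρ)) = 12.38·0.003081/(2·0.4714) = 0.04046 hr

Final: 0.04046 hr


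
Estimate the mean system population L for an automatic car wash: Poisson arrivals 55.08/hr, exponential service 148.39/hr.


ρ = λ/μ = 55.08/148.39 = 0.3712
L = ρ/(1−ρ) = 0.3712/(1 − 0.3712) = 0.3712/0.6288 = 0.5903

Final: 0.5903


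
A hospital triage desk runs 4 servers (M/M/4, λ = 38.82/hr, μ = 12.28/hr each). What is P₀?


a = λ/μ = 38.82/12.28 = 3.1612; ρ = a/c = 0.7903
Σ_{k=0}^{3} a^k/k! (terms k=0..3) = 1.00000 + 3.16124 + 4.99671 + 5.26527 = 14.42322
Tail: a^4/(4!(1−ρ)) = 99.86853/(24·0.2097) = 19.84443
P₀ = 1/(14.42322 + 19.84443) = 1/34.26764 = 0.029182

Final: 0.029182


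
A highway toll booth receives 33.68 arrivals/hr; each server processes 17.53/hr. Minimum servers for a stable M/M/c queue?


Stability requires cμ > λ ⇔ c > λ/μ.
λ/μ = 33.68/17.53 = 1.9213
Minimum integer c = ⌊1.9213⌋ + 1 = 2
Check: 2·17.53 = 35.06 > 33.68, while 1·17.53 = 17.53 ≤ 33.68

Final: 2 servers


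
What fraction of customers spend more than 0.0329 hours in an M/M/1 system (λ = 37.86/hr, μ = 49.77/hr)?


W ~ Exponential(μ−λ) for M/M/1.
μ − λ = 49.77 − 37.86 = 11.9100
P(W > t) = e^{−(μ−λ)t} = e^{−0.3918} = 0.675813

Final: 0.675813


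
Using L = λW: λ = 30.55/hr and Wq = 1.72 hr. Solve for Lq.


Lq = λWq = 30.55·1.72 = 52.5460

Final: 52.5460


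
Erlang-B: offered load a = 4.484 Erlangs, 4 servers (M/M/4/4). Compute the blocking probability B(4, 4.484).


B(c,a) = (a^c/c!) / Σ_{k=0}^{c} a^k/k!
a^4/4! = 16.844230
Σ terms (k=0..4): 1.00000 + 4.48400 + 10.05313 + 15.02608 + 16.84423 = 47.407434
B = 16.844230/47.407434 = 0.355308

Final: 0.355308


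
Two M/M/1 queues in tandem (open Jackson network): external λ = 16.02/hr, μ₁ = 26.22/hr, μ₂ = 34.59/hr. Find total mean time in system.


Each node sees arrival rate λ = 16.02/hr (tandem ⇒ throughput preserved).
W₁ = 1/(μ₁−λ) = 1/(26.22−16.02) = 0.09804 hr
W₂ = 1/(μ₂−λ) = 1/(34.59−16.02) = 0.05385 hr
W_total = W₁ + W₂ = 0.09804 + 0.05385 = 0.15189 hr

Final: 0.15189 hr


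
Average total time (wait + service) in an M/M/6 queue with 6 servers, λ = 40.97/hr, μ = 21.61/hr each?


a = 1.8959; ρ = 0.3160; P₀ = 0.150026
Lq = P₀·a^c·ρ/(c!(1−ρ)²) = 0.006535
Wq = Lq/λ = 0.006535/40.97 = 0.0001595 hr
W = Wq + 1/μ = 0.0001595 + 0.04627 = 0.04643 hr

Final: 0.04643 hr


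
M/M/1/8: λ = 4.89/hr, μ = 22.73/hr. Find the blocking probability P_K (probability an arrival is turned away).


ρ = λ/μ = 4.89/22.73 = 0.2151
P_K = (1−ρ)ρ^K/(1−ρ^(K+1)) = (0.7849·0.000004589)/(1 − 0.0000009872)
= 0.000003601/0.999999 = 0.000003601

Final: 0.000003601


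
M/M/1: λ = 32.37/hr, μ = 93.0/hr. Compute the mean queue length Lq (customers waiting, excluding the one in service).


ρ = 32.37/93.0 = 0.3481
Lq = ρ²/(1−ρ) = 0.1211/0.6519 = 0.1858

Final: 0.1858


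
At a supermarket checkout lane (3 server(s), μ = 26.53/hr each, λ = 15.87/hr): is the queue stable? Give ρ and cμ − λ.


Total capacity cμ = 3·26.53 = 79.59/hr
ρ = λ/(cμ) = 15.87/79.59 = 0.1994
Stable ⇔ ρ < 1: YES
Spare capacity = cμ − λ = 79.59 − 15.87 = 63.72/hr

Final: ρ = 0.1994; stable; margin = 63.72/hr


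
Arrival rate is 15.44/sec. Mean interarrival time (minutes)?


Mean interarrival time = 1/λ = 1/15.44 second = 0.06477 second
In minutes: 0.06477 × 0.0166667 = 0.001079 min

Final: 0.001079 min


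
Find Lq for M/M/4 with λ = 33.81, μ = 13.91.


a = λ/μ = 2.4306; ρ = a/4 = 0.6077
P₀ = 0.080098
Lq = P₀·a^c·ρ / (c!·(1−ρ)²) = 0.080098·34.90376·0.6077/(24·0.15393)
= 0.45984

Final: 0.45984


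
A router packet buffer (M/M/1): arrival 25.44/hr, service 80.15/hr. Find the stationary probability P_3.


ρ = 25.44/80.15 = 0.3174
P_n = (1−ρ)·ρ^n = (1 − 0.3174)·0.3174^3 = 0.6826·0.031977 = 0.021827

Final: 0.021827


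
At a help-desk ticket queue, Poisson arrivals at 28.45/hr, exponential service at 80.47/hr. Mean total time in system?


W = 1/(μ−λ) = 1/(80.47 − 28.45) = 1/52.02 = 0.01922 hr

Final: 0.01922 hr


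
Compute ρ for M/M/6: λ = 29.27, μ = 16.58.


ρ = λ/(cμ) = 29.27/(6·16.58) = 29.27/99.48 = 0.2942

Final: 0.2942


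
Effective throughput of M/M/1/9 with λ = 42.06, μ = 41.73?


ρ = 1.0079; P_K = (1−ρ)ρ^9/(1−ρ^10) = 0.103582
λ_eff = λ(1 − P_K) = 42.06·(1 − 0.103582) = 42.06·0.896418 = 37.7034 /hr

Final: 37.7034 /hr


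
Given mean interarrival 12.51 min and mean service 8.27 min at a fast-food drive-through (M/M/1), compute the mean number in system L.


λ = 60/12.51 = 4.7962 /hr
μ = 60/8.27 = 7.2551 /hr
ρ = λ/μ = 4.7962/7.2551 = 0.6611
L = ρ/(1−ρ) = 0.6611/0.3389 = 1.9505

Final: 1.9505


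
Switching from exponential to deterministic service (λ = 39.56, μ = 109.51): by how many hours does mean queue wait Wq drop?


ρ = 39.56/109.51 = 0.3612
Wq(M/M/1) = ρ/(μ−λ) = 0.3612/69.95 = 0.005164 hr
Wq(M/D/1) = ρ/(2(μ−λ)) = 0.002582 hr
Savings = 0.005164 − 0.002582 = 0.002582 hr

Final: 0.002582 hr


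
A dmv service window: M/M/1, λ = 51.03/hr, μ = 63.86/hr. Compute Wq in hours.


ρ = 51.03/63.86 = 0.7991
Wq = ρ/(μ−λ) = 0.7991/(63.86 − 51.03) = 0.7991/12.83 = 0.06228 hr

Final: 0.06228 hr


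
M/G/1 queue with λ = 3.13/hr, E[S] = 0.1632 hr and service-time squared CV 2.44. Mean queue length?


ρ = λ·E[S] = 3.13·0.1632 = 0.5108
Lq = ρ²(1+C_s²)/(2(1−ρ)) = 0.2609·(1+2.44)/(2·0.4892)
= 0.2609·3.4400/0.9784 = 0.91746

Final: 0.91746


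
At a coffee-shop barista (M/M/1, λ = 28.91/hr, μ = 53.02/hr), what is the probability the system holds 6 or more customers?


ρ = 28.91/53.02 = 0.5453
P(N ≥ n) = ρ^n = 0.5453^6 = 0.026282

Final: 0.026282


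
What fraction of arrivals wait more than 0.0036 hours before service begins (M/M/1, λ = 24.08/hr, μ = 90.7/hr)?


ρ = 24.08/90.7 = 0.2655
P(Wq > t) = ρ·e^{−(μ−λ)t} = 0.2655·e^{−0.2398}
= 0.2655·0.786760 = 0.208877

Final: 0.208877


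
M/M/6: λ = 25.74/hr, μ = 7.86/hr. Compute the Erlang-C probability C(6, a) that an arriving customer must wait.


a = λ/μ = 3.2748; ρ = a/6 = 0.5458
P₀ = 0.036774 (from M/M/c formula)
C(c,a) = [a^c/(c!(1−ρ))]·P₀ = [1233.43418/(720·0.4542)]·0.036774
= 3.77171·0.036774 = 0.138702

Final: 0.138702


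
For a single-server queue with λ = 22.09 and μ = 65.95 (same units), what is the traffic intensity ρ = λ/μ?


ρ = λ/μ = 22.09/65.95 = 0.3350

Final: 0.3350


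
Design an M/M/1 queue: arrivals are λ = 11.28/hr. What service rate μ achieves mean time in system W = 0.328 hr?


W = 1/(μ−λ) ⇒ μ − λ = 1/W = 1/0.328 = 3.0488
μ = λ + 1/W = 11.28 + 3.0488 = 14.3288 per hr

Final: 14.3288 /hr


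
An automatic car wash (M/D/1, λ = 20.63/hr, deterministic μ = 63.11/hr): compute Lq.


ρ = 20.63/63.11 = 0.3269
M/D/1: Lq = ρ²/(2(1−ρ)) = 0.1069/(2·0.6731) = 0.07938

Final: 0.07938


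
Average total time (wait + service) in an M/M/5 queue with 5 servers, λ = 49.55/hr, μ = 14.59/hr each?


a = 3.3962; ρ = 0.6792; P₀ = 0.029436
Lq = P₀·a^c·ρ/(c!(1−ρ)²) = 0.73161
Wq = Lq/λ = 0.73161/49.55 = 0.01477 hr
W = Wq + 1/μ = 0.01477 + 0.06854 = 0.08331 hr

Final: 0.08331 hr


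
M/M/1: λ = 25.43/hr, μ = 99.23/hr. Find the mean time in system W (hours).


W = 1/(μ−λ) = 1/(99.23 − 25.43) = 1/73.80 = 0.01355 hr

Final: 0.01355 hr


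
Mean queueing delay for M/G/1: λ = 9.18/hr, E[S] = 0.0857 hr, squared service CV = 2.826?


ρ = λ·E[S] = 9.18·0.0857 = 0.7867
E[S²] = E[S]²(1+C_s²) = 0.0857²·(1+2.826) = 0.028100
Wq = λ·E[S²]/(2(1−ρ)) = 9.18·0.028100/(2·0.2133) = 0.60476 hr

Final: 0.60476 hr


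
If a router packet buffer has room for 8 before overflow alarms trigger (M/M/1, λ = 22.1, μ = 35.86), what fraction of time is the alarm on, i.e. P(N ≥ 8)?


ρ = 22.1/35.86 = 0.6163
P(N ≥ n) = ρ^n = 0.6163^8 = 0.020809

Final: 0.020809


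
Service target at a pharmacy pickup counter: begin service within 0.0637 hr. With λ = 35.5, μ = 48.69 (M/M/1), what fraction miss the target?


ρ = 35.5/48.69 = 0.7291
P(Wq > t) = ρ·e^{−(μ−λ)t} = 0.7291·e^{−0.8402}
= 0.7291·0.431623 = 0.314697

Final: 0.314697


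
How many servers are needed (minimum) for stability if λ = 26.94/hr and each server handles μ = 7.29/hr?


Stability requires cμ > λ ⇔ c > λ/μ.
λ/μ = 26.94/7.29 = 3.6955
Minimum integer c = ⌊3.6955⌋ + 1 = 4
Check: 4·7.29 = 29.16 > 26.94, while 3·7.29 = 21.87 ≤ 26.94

Final: 4 servers


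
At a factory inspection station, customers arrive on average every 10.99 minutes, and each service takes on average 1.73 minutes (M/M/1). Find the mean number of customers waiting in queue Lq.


λ = 60/10.99 = 5.4595 /hr
μ = 60/1.73 = 34.6821 /hr
ρ = λ/μ = 5.4595/34.6821 = 0.1574
Lq = ρ²/(1−ρ) = 0.02478/0.8426 = 0.02941

Final: 0.02941


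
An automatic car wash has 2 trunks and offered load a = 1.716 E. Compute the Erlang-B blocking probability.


B(c,a) = (a^c/c!) / Σ_{k=0}^{c} a^k/k!
a^2/2! = 1.472328
Σ terms (k=0..2): 1.00000 + 1.71600 + 1.47233 = 4.188328
B = 1.472328/4.188328 = 0.351531

Final: 0.351531


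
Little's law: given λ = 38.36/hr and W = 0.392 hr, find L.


L = λW = 38.36·0.392 = 15.0371

Final: 15.0371


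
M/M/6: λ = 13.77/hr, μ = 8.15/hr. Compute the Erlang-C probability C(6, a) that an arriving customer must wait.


a = λ/μ = 1.6896; ρ = a/6 = 0.2816
P₀ = 0.184502 (from M/M/c formula)
C(c,a) = [a^c/(c!(1−ρ))]·P₀ = [23.26259/(720·0.7184)]·0.184502
= 0.04497·0.184502 = 0.008298

Final: 0.008298


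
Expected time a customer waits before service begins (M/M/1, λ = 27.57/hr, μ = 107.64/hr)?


ρ = 27.57/107.64 = 0.2561
Wq = ρ/(μ−λ) = 0.2561/(107.64 − 27.57) = 0.2561/80.07 = 0.003199 hr

Final: 0.003199 hr


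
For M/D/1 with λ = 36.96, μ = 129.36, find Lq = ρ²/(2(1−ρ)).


ρ = 36.96/129.36 = 0.2857
M/D/1: Lq = ρ²/(2(1−ρ)) = 0.08163/(2·0.7143) = 0.05714

Final: 0.05714


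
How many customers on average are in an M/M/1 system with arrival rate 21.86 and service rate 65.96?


ρ = λ/μ = 21.86/65.96 = 0.3314
L = ρ/(1−ρ) = 0.3314/(1 − 0.3314) = 0.3314/0.6686 = 0.4957

Final: 0.4957


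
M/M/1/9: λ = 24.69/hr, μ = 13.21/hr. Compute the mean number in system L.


ρ = 24.69/13.21 = 1.8690
L = ρ[1 − (K+1)ρ^K + Kρ^(K+1)] / [(1−ρ)(1−ρ^(K+1))]
Numerator: 1.8690·(1 − 10·278.332840 + 9·520.214823) = 3550.435105
Denominator: (-0.8690)·(-519.214823) = 451.217727
L = 3550.435105/451.217727 = 7.8686

Final: 7.8686


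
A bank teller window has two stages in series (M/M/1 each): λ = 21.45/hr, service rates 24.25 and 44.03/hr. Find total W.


Each node sees arrival rate λ = 21.45/hr (tandem ⇒ throughput preserved).
W₁ = 1/(μ₁−λ) = 1/(24.25−21.45) = 0.35714 hr
W₂ = 1/(μ₂−λ) = 1/(44.03−21.45) = 0.04429 hr
W_total = W₁ + W₂ = 0.35714 + 0.04429 = 0.40143 hr

Final: 0.40143 hr


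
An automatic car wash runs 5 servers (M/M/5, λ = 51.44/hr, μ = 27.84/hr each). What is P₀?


a = λ/μ = 51.44/27.84 = 1.8477; ρ = a/c = 0.3695
Σ_{k=0}^{4} a^k/k! (terms k=0..4) = 1.00000 + 1.84770 + 1.70700 + 1.05134 + 0.48564 = 6.09168
Tail: a^5/(5!(1−ρ)) = 21.53568/(120·0.6305) = 0.28466
P₀ = 1/(6.09168 + 0.28466) = 1/6.37634 = 0.156830

Final: 0.156830


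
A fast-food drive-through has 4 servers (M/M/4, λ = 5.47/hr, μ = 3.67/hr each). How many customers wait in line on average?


a = λ/μ = 1.4905; ρ = a/4 = 0.3726
P₀ = 0.223175
Lq = P₀·a^c·ρ / (c!·(1−ρ)²) = 0.223175·4.93498·0.3726/(24·0.39361)
= 0.04344

Final: 0.04344


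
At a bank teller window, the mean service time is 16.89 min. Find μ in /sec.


μ = 1/(service time) in consistent units.
1 second = 0.0166667 min, so μ = 0.0166667/16.89 = 0.0009868 per second

Final: 0.0009868 /sec


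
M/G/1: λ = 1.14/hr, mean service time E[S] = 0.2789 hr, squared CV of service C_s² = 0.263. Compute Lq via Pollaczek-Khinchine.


ρ = λ·E[S] = 1.14·0.2789 = 0.3179
Lq = ρ²(1+C_s²)/(2(1−ρ)) = 0.1011·(1+0.263)/(2·0.6821)
= 0.1011·1.2630/1.3641 = 0.09360

Final: 0.09360


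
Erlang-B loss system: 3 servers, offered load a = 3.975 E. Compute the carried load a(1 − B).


B(3,3.975) = 0.448435 (Erlang-B)
Carried load = a(1 − B) = 3.975·(1 − 0.448435) = 3.975·0.551565 = 2.1925 E

Final: 2.1925 Erlangs


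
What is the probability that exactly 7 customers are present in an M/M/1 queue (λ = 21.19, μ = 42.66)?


ρ = 21.19/42.66 = 0.4967
P_n = (1−ρ)·ρ^n = (1 − 0.4967)·0.4967^7 = 0.5033·0.007461 = 0.003755

Final: 0.003755


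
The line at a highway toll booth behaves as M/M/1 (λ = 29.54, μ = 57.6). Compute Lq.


ρ = 29.54/57.6 = 0.5128
Lq = ρ²/(1−ρ) = 0.2630/0.4872 = 0.5399

Final: 0.5399


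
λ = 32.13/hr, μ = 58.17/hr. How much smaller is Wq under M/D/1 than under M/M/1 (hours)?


ρ = 32.13/58.17 = 0.5523
Wq(M/M/1) = ρ/(μ−λ) = 0.5523/26.04 = 0.02121 hr
Wq(M/D/1) = ρ/(2(μ−λ)) = 0.01061 hr
Savings = 0.02121 − 0.01061 = 0.01061 hr

Final: 0.01061 hr


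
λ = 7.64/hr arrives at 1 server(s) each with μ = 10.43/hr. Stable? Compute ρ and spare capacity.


Total capacity cμ = 1·10.43 = 10.43/hr
ρ = λ/(cμ) = 7.64/10.43 = 0.7325
Stable ⇔ ρ < 1: YES
Spare capacity = cμ − λ = 10.43 − 7.64 = 2.79/hr

Final: ρ = 0.7325; stable; margin = 2.79/hr


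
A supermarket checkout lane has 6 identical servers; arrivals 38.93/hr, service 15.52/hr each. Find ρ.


ρ = λ/(cμ) = 38.93/(6·15.52) = 38.93/93.12 = 0.4181

Final: 0.4181


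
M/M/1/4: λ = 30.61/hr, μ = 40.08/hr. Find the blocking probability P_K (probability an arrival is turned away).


ρ = λ/μ = 30.61/40.08 = 0.7637
P_K = (1−ρ)ρ^K/(1−ρ^(K+1)) = (0.2363·0.340206)/(1 − 0.259823)
= 0.080383/0.740177 = 0.108600

Final: 0.108600


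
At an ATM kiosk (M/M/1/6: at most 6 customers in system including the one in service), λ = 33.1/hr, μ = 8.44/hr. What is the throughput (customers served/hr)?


ρ = 3.9218; P_K = (1−ρ)ρ^6/(1−ρ^7) = 0.745067
λ_eff = λ(1 − P_K) = 33.1·(1 − 0.745067) = 33.1·0.254933 = 8.4383 /hr

Final: 8.4383 /hr


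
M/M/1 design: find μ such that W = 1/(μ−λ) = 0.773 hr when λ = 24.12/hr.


W = 1/(μ−λ) ⇒ μ − λ = 1/W = 1/0.773 = 1.2937
μ = λ + 1/W = 24.12 + 1.2937 = 25.4137 per hr

Final: 25.4137 /hr


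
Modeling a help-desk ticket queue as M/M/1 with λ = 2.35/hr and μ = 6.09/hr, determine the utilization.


ρ = λ/μ = 2.35/6.09 = 0.3859

Final: 0.3859


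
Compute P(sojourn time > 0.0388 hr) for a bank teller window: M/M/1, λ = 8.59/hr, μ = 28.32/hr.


W ~ Exponential(μ−λ) for M/M/1.
μ − λ = 28.32 − 8.59 = 19.7300
P(W > t) = e^{−(μ−λ)t} = e^{−0.7655} = 0.465090

Final: 0.465090


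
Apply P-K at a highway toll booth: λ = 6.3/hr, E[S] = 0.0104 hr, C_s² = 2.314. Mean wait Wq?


ρ = λ·E[S] = 6.3·0.0104 = 0.06552
E[S²] = E[S]²(1+C_s²) = 0.0104²·(1+2.314) = 0.0003584
Wq = λ·E[S²]/(2(1−ρ)) = 6.3·0.0003584/(2·0.9345) = 0.001208 hr

Final: 0.001208 hr


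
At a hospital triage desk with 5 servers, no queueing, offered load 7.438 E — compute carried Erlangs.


B(5,7.438) = 0.449637 (Erlang-B)
Carried load = a(1 − B) = 7.438·(1 − 0.449637) = 7.438·0.550363 = 4.0936 E

Final: 4.0936 Erlangs


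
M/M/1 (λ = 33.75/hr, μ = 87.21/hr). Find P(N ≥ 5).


ρ = 33.75/87.21 = 0.3870
P(N ≥ n) = ρ^n = 0.3870^5 = 0.008680

Final: 0.008680


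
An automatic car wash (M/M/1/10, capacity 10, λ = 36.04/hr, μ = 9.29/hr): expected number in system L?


ρ = 36.04/9.29 = 3.8794
L = ρ[1 − (K+1)ρ^K + Kρ^(K+1)] / [(1−ρ)(1−ρ^(K+1))]
Numerator: 3.8794·(1 − 11·772130.455967 + 10·2995433.975571) = 83256301.708515
Denominator: (-2.8794)·(-2995432.975571) = 8625170.301024
L = 83256301.708515/8625170.301024 = 9.6527

Final: 9.6527


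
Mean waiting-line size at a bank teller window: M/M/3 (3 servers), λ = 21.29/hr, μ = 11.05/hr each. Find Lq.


a = λ/μ = 1.9267; ρ = a/3 = 0.6422
P₀ = 0.123234
Lq = P₀·a^c·ρ / (c!·(1−ρ)²) = 0.123234·7.15221·0.6422/(6·0.12800)
= 0.73707

Final: 0.73707


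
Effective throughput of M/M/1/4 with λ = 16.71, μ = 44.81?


ρ = 0.3729; P_K = (1−ρ)ρ^4/(1−ρ^5) = 0.012215
λ_eff = λ(1 − P_K) = 16.71·(1 − 0.012215) = 16.71·0.987785 = 16.5059 /hr

Final: 16.5059 /hr


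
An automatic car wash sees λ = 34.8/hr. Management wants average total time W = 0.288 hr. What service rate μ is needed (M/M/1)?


W = 1/(μ−λ) ⇒ μ − λ = 1/W = 1/0.288 = 3.4722
μ = λ + 1/W = 34.8 + 3.4722 = 38.2722 per hr

Final: 38.2722 /hr


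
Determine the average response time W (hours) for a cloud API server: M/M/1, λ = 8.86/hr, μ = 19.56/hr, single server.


W = 1/(μ−λ) = 1/(19.56 − 8.86) = 1/10.70 = 0.09346 hr

Final: 0.09346 hr


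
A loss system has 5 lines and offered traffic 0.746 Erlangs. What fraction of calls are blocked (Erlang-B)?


B(c,a) = (a^c/c!) / Σ_{k=0}^{c} a^k/k!
a^5/5! = 0.001925
Σ terms (k=0..5): 1.00000 + 0.74600 + 0.27826 + 0.06919 + 0.01290 + 0.001925 = 2.108281
B = 0.001925/2.108281 = 0.0009132

Final: 0.0009132


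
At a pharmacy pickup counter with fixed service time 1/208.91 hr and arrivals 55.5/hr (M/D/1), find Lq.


ρ = 55.5/208.91 = 0.2657
M/D/1: Lq = ρ²/(2(1−ρ)) = 0.07058/(2·0.7343) = 0.04806

Final: 0.04806


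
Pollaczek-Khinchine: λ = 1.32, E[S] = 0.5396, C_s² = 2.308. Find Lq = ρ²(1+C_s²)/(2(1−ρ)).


ρ = λ·E[S] = 1.32·0.5396 = 0.7123
Lq = ρ²(1+C_s²)/(2(1−ρ)) = 0.5073·(1+2.308)/(2·0.2877)
= 0.5073·3.3080/0.5755 = 2.91639

Final: 2.91639


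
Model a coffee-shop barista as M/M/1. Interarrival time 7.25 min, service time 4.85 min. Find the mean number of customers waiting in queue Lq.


λ = 60/7.25 = 8.2759 /hr
μ = 60/4.85 = 12.3711 /hr
ρ = λ/μ = 8.2759/12.3711 = 0.6690
Lq = ρ²/(1−ρ) = 0.4475/0.3310 = 1.3519

Final: 1.3519


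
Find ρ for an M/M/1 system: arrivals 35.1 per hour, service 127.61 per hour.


ρ = λ/μ = 35.1/127.61 = 0.2751

Final: 0.2751


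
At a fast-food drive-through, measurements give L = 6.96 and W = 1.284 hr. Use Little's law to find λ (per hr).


λ = L/W = 6.96/1.284 = 5.4206 /hr

Final: 5.4206 /hr


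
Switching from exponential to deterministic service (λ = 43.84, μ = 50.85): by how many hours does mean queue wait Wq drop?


ρ = 43.84/50.85 = 0.8621
Wq(M/M/1) = ρ/(μ−λ) = 0.8621/7.01 = 0.12299 hr
Wq(M/D/1) = ρ/(2(μ−λ)) = 0.06149 hr
Savings = 0.12299 − 0.06149 = 0.06149 hr

Final: 0.06149 hr


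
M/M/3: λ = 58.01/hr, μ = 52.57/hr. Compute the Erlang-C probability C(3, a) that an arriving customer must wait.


a = λ/μ = 1.1035; ρ = a/3 = 0.3678
P₀ = 0.326098 (from M/M/c formula)
C(c,a) = [a^c/(c!(1−ρ))]·P₀ = [1.34368/(6·0.6322)]·0.326098
= 0.35425·0.326098 = 0.115520

Final: 0.115520


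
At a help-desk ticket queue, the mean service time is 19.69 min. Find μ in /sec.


μ = 1/(service time) in consistent units.
1 second = 0.0166667 min, so μ = 0.0166667/19.69 = 0.0008465 per second

Final: 0.0008465 /sec


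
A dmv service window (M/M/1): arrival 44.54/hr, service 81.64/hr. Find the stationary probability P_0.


ρ = 44.54/81.64 = 0.5456
P_n = (1−ρ)·ρ^n = (1 − 0.5456)·0.5456^0 = 0.4544·1.000000 = 0.454434

Final: 0.454434


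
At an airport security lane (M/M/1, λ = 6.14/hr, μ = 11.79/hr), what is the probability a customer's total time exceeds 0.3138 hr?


W ~ Exponential(μ−λ) for M/M/1.
μ − λ = 11.79 − 6.14 = 5.6500
P(W > t) = e^{−(μ−λ)t} = e^{−1.7730} = 0.169828

Final: 0.169828


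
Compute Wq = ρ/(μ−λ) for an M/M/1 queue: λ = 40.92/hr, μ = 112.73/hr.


ρ = 40.92/112.73 = 0.3630
Wq = ρ/(μ−λ) = 0.3630/(112.73 − 40.92) = 0.3630/71.81 = 0.005055 hr

Final: 0.005055 hr


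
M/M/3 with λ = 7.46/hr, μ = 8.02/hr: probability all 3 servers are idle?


a = λ/μ = 7.46/8.02 = 0.9302; ρ = a/c = 0.3101
Σ_{k=0}^{2} a^k/k! (terms k=0..2) = 1.00000 + 0.93017 + 0.43261 = 2.36279
Tail: a^3/(3!(1−ρ)) = 0.80481/(6·0.6899) = 0.19441
P₀ = 1/(2.36279 + 0.19441) = 1/2.55720 = 0.391052

Final: 0.391052


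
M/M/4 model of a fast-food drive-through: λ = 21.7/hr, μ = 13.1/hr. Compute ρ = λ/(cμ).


ρ = λ/(cμ) = 21.7/(4·13.1) = 21.7/52.40 = 0.4141

Final: 0.4141


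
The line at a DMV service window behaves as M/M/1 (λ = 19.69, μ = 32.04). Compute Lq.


ρ = 19.69/32.04 = 0.6145
Lq = ρ²/(1−ρ) = 0.3777/0.3855 = 0.9798

Final: 0.9798


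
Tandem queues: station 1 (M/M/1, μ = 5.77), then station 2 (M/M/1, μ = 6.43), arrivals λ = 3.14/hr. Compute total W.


Each node sees arrival rate λ = 3.14/hr (tandem ⇒ throughput preserved).
W₁ = 1/(μ₁−λ) = 1/(5.77−3.14) = 0.38023 hr
W₂ = 1/(μ₂−λ) = 1/(6.43−3.14) = 0.30395 hr
W_total = W₁ + W₂ = 0.38023 + 0.30395 = 0.68418 hr

Final: 0.68418 hr


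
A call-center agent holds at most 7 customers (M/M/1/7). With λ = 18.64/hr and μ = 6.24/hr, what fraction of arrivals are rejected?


ρ = λ/μ = 18.64/6.24 = 2.9872
P_K = (1−ρ)ρ^K/(1−ρ^(K+1)) = (-1.9872·2122.409732)/(1 − 6340.018814)
= -4217.609083/-6339.018814 = 0.665341

Final: 0.665341


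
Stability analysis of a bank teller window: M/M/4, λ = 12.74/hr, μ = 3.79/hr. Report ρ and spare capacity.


Total capacity cμ = 4·3.79 = 15.16/hr
ρ = λ/(cμ) = 12.74/15.16 = 0.8404
Stable ⇔ ρ < 1: YES
Spare capacity = cμ − λ = 15.16 − 12.74 = 2.42/hr

Final: ρ = 0.8404; stable; margin = 2.42/hr


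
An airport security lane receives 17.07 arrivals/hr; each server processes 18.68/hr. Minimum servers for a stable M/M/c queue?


Stability requires cμ > λ ⇔ c > λ/μ.
λ/μ = 17.07/18.68 = 0.9138
Minimum integer c = ⌊0.9138⌋ + 1 = 1
Check: 1·18.68 = 18.68 > 17.07, while 0·18.68 = 0.00 ≤ 17.07

Final: 1 servers


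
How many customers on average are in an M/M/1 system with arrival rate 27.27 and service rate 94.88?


ρ = λ/μ = 27.27/94.88 = 0.2874
L = ρ/(1−ρ) = 0.2874/(1 − 0.2874) = 0.2874/0.7126 = 0.4033

Final: 0.4033


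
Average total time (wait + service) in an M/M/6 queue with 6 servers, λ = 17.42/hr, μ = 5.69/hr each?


a = 3.0615; ρ = 0.5103; P₀ = 0.045940
Lq = P₀·a^c·ρ/(c!(1−ρ)²) = 0.11177
Wq = Lq/λ = 0.11177/17.42 = 0.006416 hr
W = Wq + 1/μ = 0.006416 + 0.17575 = 0.18216 hr

Final: 0.18216 hr


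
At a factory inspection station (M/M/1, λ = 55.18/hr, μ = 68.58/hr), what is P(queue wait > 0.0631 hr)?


ρ = 55.18/68.58 = 0.8046
P(Wq > t) = ρ·e^{−(μ−λ)t} = 0.8046·e^{−0.8455}
= 0.8046·0.429325 = 0.345439

Final: 0.345439


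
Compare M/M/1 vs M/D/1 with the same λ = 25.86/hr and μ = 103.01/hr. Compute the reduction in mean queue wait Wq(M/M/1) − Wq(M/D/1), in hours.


ρ = 25.86/103.01 = 0.2510
Wq(M/M/1) = ρ/(μ−λ) = 0.2510/77.15 = 0.003254 hr
Wq(M/D/1) = ρ/(2(μ−λ)) = 0.001627 hr
Savings = 0.003254 − 0.001627 = 0.001627 hr

Final: 0.001627 hr


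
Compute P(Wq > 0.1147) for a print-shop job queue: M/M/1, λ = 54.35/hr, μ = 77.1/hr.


ρ = 54.35/77.1 = 0.7049
P(Wq > t) = ρ·e^{−(μ−λ)t} = 0.7049·e^{−2.6094}
= 0.7049·0.073577 = 0.051866

Final: 0.051866


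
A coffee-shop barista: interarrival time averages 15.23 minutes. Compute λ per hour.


λ = 1/(interarrival time) in consistent units.
1 hour = 60 min, so λ = 60/15.23 = 3.9396 per hour

Final: 3.9396 /hr


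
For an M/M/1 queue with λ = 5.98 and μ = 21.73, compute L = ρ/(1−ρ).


ρ = λ/μ = 5.98/21.73 = 0.2752
L = ρ/(1−ρ) = 0.2752/(1 − 0.2752) = 0.2752/0.7248 = 0.3797

Final: 0.3797


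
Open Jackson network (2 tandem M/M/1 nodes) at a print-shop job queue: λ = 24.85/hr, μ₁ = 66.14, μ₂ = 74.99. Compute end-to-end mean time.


Each node sees arrival rate λ = 24.85/hr (tandem ⇒ throughput preserved).
W₁ = 1/(μ₁−λ) = 1/(66.14−24.85) = 0.02422 hr
W₂ = 1/(μ₂−λ) = 1/(74.99−24.85) = 0.01994 hr
W_total = W₁ + W₂ = 0.02422 + 0.01994 = 0.04416 hr

Final: 0.04416 hr


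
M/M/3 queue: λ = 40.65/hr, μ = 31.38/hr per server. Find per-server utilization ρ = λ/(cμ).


ρ = λ/(cμ) = 40.65/(3·31.38) = 40.65/94.14 = 0.4318

Final: 0.4318


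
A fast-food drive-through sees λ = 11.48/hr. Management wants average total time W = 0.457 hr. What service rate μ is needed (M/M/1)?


W = 1/(μ−λ) ⇒ μ − λ = 1/W = 1/0.457 = 2.1882
μ = λ + 1/W = 11.48 + 2.1882 = 13.6682 per hr

Final: 13.6682 /hr


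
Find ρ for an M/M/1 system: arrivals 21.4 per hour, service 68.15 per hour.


ρ = λ/μ = 21.4/68.15 = 0.3140

Final: 0.3140
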